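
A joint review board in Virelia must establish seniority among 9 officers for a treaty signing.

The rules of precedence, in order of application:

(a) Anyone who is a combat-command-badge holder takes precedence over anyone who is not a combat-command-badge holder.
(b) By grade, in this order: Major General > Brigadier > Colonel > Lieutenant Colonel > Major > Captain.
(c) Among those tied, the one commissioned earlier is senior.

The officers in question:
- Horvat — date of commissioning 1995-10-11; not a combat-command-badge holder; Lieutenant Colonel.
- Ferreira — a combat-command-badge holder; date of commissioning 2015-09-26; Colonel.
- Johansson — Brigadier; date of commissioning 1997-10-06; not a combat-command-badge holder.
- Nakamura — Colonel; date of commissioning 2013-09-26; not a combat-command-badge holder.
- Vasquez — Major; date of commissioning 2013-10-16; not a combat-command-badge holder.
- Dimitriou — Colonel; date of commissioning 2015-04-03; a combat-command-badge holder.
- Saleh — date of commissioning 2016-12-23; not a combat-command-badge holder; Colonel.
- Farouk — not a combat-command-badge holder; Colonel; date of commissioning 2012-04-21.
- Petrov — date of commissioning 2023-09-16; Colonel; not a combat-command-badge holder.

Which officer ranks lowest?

Vasquez

By the first rule: Dimitriou and Ferreira (both a combat-command-badge holder); then Johansson, Farouk, Nakamura, Saleh, Petrov, Horvat and Vasquez (each not a combat-command-badge holder).
Dimitriou and Ferreira are each Colonel, so the next rule applies.
Among Dimitriou and Ferreira, by date of commissioning (earlier first): Dimitriou (2015-04-03) before Ferreira (2015-09-26).
Among Johansson, Farouk, Nakamura, Saleh, Petrov, Horvat and Vasquez, by grade: Johansson (Brigadier) before Farouk, Nakamura, Saleh and Petrov (Colonel) before Horvat (Lieutenant Colonel) before Vasquez (Major).
Among Farouk, Nakamura, Saleh and Petrov, by date of commissioning (earlier first): Farouk (2012-04-21) before Nakamura (2013-09-26) before Saleh (2016-12-23) before Petrov (2023-09-16).
Order: Dimitriou, Ferreira, Johansson, Farouk, Nakamura, Saleh, Petrov, Horvat, Vasquez.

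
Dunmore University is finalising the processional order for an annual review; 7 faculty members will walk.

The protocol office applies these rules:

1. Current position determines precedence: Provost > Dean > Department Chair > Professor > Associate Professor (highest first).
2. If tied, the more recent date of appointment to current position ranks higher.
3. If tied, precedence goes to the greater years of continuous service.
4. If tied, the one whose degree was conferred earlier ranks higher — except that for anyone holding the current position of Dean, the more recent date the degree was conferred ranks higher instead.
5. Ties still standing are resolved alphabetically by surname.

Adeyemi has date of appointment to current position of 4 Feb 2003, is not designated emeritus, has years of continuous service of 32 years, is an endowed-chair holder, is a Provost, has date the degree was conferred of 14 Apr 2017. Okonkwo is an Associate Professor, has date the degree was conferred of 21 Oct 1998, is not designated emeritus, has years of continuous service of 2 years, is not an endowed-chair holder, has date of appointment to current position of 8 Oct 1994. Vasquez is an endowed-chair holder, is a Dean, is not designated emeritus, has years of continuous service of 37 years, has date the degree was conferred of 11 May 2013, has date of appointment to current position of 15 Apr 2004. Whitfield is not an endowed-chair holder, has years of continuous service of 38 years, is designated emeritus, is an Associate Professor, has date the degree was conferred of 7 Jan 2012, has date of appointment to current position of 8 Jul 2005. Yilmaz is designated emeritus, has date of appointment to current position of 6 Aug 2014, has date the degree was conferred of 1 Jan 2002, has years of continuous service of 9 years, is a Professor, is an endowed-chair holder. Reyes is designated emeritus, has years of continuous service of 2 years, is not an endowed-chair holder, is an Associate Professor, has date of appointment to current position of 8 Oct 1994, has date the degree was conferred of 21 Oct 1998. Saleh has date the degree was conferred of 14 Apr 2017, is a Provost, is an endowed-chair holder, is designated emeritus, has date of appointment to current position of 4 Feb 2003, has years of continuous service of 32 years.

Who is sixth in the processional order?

By current position: Adeyemi and Saleh (Provost); then Vasquez (Dean); then Yilmaz (Professor); then Whitfield, Okonkwo and Reyes (Associate Professor).
Adeyemi and Saleh both have date of appointment to current position 4 Feb 2003, so the next rule applies.
Adeyemi and Saleh both have years of continuous service 32 years, so the next rule applies.
Adeyemi and Saleh both have date the degree was conferred 14 Apr 2017, so the next rule applies.
Among Adeyemi and Saleh, alphabetically by surname: Adeyemi before Saleh.
Among Whitfield, Okonkwo and Reyes, by date of appointment to current position (later first): Whitfield (8 Jul 2005) before Okonkwo and Reyes (8 Oct 1994).
Okonkwo and Reyes both have years of continuous service 2 years, so the next rule applies.
Okonkwo and Reyes both have date the degree was conferred 21 Oct 1998, so the next rule applies.
Among Okonkwo and Reyes, alphabetically by surname: Okonkwo before Reyes.
Order: Adeyemi, Saleh, Vasquez, Yilmaz, Whitfield, Okonkwo, Reyes.

Okonkwo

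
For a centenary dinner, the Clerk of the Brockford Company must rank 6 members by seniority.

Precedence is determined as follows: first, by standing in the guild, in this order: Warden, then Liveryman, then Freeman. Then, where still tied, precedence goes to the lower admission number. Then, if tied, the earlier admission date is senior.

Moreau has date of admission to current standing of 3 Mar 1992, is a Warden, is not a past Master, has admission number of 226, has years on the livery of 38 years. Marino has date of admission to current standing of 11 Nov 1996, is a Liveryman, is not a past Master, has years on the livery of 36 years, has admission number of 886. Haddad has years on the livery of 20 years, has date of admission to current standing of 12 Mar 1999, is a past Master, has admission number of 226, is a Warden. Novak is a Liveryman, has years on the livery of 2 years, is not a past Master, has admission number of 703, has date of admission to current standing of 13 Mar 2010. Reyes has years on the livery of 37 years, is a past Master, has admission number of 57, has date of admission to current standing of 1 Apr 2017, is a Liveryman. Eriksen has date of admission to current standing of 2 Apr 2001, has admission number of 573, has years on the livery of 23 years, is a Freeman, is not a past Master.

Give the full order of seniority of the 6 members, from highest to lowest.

Moreau, Haddad, Reyes, Novak, Marino, Eriksen

By standing in the guild: Moreau and Haddad (Warden); then Reyes, Novak and Marino (Liveryman); then Eriksen (Freeman).
Moreau and Haddad both have admission number 226, so the next rule applies.
Among Moreau and Haddad, by date of admission to current standing (earlier first): Moreau (3 Mar 1992) before Haddad (12 Mar 1999).
Among Reyes, Novak and Marino, by admission number (lower first): Reyes (57) before Novak (703) before Marino (886).
Full order: Moreau, Haddad, Reyes, Novak, Marino, Eriksen.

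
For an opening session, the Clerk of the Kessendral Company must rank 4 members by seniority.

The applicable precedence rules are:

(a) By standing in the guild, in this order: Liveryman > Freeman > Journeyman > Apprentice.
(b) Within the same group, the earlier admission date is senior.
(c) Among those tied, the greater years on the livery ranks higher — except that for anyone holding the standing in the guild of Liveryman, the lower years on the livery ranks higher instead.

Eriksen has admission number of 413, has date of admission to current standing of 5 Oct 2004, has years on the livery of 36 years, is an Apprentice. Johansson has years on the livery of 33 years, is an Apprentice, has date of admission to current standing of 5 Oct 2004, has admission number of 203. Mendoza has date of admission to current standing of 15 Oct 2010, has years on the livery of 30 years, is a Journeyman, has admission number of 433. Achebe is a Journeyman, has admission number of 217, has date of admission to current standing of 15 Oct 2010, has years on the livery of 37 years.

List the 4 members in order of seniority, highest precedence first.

Achebe, Mendoza, Eriksen, Johansson

By standing in the guild: Achebe and Mendoza (Journeyman); then Eriksen and Johansson (Apprentice).
Achebe and Mendoza both have date of admission to current standing 15 Oct 2010, so the next rule applies.
Among Achebe and Mendoza, by years on the livery (higher first): Achebe (37 years) before Mendoza (30 years).
Eriksen and Johansson both have date of admission to current standing 5 Oct 2004, so the next rule applies.
Among Eriksen and Johansson, by years on the livery (higher first): Eriksen (36 years) before Johansson (33 years).
Full order: Achebe, Mendoza, Eriksen, Johansson.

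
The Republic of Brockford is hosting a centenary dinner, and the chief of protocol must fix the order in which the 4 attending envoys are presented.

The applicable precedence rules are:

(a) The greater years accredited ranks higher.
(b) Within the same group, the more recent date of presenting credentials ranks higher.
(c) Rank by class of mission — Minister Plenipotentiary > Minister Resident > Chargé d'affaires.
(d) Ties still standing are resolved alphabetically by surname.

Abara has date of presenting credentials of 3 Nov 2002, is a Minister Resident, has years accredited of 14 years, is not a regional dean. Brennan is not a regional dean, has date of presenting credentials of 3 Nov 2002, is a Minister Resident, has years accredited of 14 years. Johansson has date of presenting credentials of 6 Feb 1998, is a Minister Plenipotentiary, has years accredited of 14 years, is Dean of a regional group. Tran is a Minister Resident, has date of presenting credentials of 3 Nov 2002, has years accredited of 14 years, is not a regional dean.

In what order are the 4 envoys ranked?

Abara, Brennan, Tran, Johansson

By years accredited (higher first): Abara, Brennan, Tran and Johansson (each 14 years).
Among Abara, Brennan, Tran and Johansson, by date of presenting credentials (later first): Abara, Brennan and Tran (3 Nov 2002) before Johansson (6 Feb 1998).
Abara, Brennan and Tran are each Minister Resident, so the next rule applies.
Among Abara, Brennan and Tran, alphabetically by surname: Abara before Brennan before Tran.
Full order: Abara, Brennan, Tran, Johansson.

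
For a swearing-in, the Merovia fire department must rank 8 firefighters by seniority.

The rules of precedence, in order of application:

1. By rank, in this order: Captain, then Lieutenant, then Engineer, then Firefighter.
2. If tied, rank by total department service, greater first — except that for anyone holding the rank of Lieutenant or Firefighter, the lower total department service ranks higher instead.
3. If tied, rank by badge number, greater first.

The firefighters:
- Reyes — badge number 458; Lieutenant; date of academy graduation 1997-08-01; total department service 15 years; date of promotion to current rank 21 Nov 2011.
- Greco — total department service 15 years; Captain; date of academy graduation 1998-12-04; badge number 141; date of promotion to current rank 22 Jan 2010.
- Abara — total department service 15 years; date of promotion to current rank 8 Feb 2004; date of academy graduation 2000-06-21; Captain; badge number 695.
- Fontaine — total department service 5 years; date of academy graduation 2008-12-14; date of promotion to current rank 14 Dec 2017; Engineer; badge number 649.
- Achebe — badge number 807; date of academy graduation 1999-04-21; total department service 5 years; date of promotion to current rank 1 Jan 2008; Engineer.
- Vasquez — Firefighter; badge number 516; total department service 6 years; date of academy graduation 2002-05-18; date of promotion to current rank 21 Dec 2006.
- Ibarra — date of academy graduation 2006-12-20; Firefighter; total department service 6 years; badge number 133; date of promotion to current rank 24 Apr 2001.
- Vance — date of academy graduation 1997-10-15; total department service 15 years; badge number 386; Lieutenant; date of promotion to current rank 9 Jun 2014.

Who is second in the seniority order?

Greco

By rank: Abara and Greco (Captain); then Reyes and Vance (Lieutenant); then Achebe and Fontaine (Engineer); then Vasquez and Ibarra (Firefighter).
Abara and Greco both have total department service 15 years, so the next rule applies.
Among Abara and Greco, by badge number (higher first): Abara (695) before Greco (141).
Reyes and Vance both have total department service 15 years, so the next rule applies.
Among Reyes and Vance, by badge number (higher first): Reyes (458) before Vance (386).
Achebe and Fontaine both have total department service 5 years, so the next rule applies.
Among Achebe and Fontaine, by badge number (higher first): Achebe (807) before Fontaine (649).
Vasquez and Ibarra both have total department service 6 years, so the next rule applies.
Among Vasquez and Ibarra, by badge number (higher first): Vasquez (516) before Ibarra (133).
Order: Abara, Greco, Reyes, Vance, Achebe, Fontaine, Vasquez, Ibarra.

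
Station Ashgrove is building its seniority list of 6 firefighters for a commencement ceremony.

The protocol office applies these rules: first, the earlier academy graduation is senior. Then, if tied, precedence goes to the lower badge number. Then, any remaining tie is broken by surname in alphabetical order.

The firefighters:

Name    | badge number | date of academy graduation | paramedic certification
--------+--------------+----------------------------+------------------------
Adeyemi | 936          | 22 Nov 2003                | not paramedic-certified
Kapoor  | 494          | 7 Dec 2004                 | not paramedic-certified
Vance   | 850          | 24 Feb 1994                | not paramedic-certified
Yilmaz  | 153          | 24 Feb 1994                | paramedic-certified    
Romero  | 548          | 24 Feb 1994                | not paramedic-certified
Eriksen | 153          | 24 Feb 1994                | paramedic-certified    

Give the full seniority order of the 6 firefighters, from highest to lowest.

Eriksen, Yilmaz, Romero, Vance, Adeyemi, Kapoor

By date of academy graduation (earlier first): Eriksen, Yilmaz, Romero and Vance (each 24 Feb 1994); then Adeyemi (22 Nov 2003); then Kapoor (7 Dec 2004).
Among Eriksen, Yilmaz, Romero and Vance, by badge number (lower first): Eriksen and Yilmaz (153) before Romero (548) before Vance (850).
Among Eriksen and Yilmaz, alphabetically by surname: Eriksen before Yilmaz.
Full order: Eriksen, Yilmaz, Romero, Vance, Adeyemi, Kapoor.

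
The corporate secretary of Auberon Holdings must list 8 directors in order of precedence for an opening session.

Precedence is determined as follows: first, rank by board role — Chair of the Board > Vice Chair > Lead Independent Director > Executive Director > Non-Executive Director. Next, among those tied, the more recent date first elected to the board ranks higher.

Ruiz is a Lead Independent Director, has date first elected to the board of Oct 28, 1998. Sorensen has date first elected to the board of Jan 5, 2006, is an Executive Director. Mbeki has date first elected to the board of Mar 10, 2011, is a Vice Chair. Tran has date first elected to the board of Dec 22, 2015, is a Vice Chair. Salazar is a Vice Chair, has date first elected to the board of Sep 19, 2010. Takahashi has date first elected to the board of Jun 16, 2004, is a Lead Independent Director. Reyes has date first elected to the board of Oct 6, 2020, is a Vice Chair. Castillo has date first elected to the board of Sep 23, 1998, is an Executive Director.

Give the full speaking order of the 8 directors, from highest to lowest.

Reyes, Tran, Mbeki, Salazar, Takahashi, Ruiz, Sorensen, Castillo

By board role: Reyes, Tran, Mbeki and Salazar (Vice Chair); then Takahashi and Ruiz (Lead Independent Director); then Sorensen and Castillo (Executive Director).
Among Reyes, Tran, Mbeki and Salazar, by date first elected to the board (later first): Reyes (Oct 6, 2020) before Tran (Dec 22, 2015) before Mbeki (Mar 10, 2011) before Salazar (Sep 19, 2010).
Among Takahashi and Ruiz, by date first elected to the board (later first): Takahashi (Jun 16, 2004) before Ruiz (Oct 28, 1998).
Among Sorensen and Castillo, by date first elected to the board (later first): Sorensen (Jan 5, 2006) before Castillo (Sep 23, 1998).
Full order: Reyes, Tran, Mbeki, Salazar, Takahashi, Ruiz, Sorensen, Castillo.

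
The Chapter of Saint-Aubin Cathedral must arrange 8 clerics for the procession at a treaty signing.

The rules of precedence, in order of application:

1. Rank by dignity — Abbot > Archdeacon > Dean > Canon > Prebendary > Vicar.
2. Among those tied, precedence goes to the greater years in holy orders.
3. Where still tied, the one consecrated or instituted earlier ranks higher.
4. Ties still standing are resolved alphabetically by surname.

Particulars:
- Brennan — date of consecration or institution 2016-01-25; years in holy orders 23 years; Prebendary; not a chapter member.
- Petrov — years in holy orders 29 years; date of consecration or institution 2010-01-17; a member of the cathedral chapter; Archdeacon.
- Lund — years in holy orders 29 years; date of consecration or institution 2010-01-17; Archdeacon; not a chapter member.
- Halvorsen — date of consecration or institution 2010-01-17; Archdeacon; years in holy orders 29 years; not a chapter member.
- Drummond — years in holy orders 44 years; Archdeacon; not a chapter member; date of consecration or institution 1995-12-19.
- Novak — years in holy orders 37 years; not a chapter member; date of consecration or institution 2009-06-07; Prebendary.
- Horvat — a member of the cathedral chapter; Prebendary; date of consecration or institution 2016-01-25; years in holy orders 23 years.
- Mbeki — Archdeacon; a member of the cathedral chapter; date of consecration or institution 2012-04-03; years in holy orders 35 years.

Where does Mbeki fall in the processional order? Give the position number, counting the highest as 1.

By dignity: Drummond, Mbeki, Halvorsen, Lund and Petrov (Archdeacon); then Novak, Brennan and Horvat (Prebendary).
Among Drummond, Mbeki, Halvorsen, Lund and Petrov, by years in holy orders (higher first): Drummond (44 years) before Mbeki (35 years) before Halvorsen, Lund and Petrov (29 years).
Halvorsen, Lund and Petrov all have date of consecration or institution 2010-01-17, so the next rule applies.
Among Halvorsen, Lund and Petrov, alphabetically by surname: Halvorsen before Lund before Petrov.
Among Novak, Brennan and Horvat, by years in holy orders (higher first): Novak (37 years) before Brennan and Horvat (23 years).
Brennan and Horvat both have date of consecration or institution 2016-01-25, so the next rule applies.
Among Brennan and Horvat, alphabetically by surname: Brennan before Horvat.
Order: Drummond, Mbeki, Halvorsen, Lund, Petrov, Novak, Brennan, Horvat. So position 2.

2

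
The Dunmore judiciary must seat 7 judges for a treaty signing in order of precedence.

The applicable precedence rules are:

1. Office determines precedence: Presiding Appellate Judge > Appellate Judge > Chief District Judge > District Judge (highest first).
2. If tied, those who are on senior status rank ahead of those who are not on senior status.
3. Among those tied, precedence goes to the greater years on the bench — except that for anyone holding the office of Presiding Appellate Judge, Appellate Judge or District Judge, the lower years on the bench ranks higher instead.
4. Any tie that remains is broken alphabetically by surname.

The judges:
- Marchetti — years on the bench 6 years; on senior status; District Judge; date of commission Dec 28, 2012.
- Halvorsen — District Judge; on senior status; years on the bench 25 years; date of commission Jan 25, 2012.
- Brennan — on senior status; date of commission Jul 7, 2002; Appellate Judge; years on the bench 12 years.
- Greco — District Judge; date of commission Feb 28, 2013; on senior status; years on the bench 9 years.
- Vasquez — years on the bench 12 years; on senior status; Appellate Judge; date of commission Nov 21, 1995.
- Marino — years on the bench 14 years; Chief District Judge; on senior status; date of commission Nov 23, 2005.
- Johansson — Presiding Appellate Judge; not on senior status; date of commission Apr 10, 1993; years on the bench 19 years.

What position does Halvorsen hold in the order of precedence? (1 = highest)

By office: Johansson (Presiding Appellate Judge); then Brennan and Vasquez (Appellate Judge); then Marino (Chief District Judge); then Marchetti, Greco and Halvorsen (District Judge).
Brennan and Vasquez are each on senior status, so the next rule applies.
Brennan and Vasquez both have years on the bench 12 years, so the next rule applies.
Among Brennan and Vasquez, alphabetically by surname: Brennan before Vasquez.
Marchetti, Greco and Halvorsen are each on senior status, so the next rule applies.
Among Marchetti, Greco and Halvorsen, by years on the bench (lower first) (reversed rule for this group): Marchetti (6 years) before Greco (9 years) before Halvorsen (25 years).
Order: Johansson, Brennan, Vasquez, Marino, Marchetti, Greco, Halvorsen. So position 7.

7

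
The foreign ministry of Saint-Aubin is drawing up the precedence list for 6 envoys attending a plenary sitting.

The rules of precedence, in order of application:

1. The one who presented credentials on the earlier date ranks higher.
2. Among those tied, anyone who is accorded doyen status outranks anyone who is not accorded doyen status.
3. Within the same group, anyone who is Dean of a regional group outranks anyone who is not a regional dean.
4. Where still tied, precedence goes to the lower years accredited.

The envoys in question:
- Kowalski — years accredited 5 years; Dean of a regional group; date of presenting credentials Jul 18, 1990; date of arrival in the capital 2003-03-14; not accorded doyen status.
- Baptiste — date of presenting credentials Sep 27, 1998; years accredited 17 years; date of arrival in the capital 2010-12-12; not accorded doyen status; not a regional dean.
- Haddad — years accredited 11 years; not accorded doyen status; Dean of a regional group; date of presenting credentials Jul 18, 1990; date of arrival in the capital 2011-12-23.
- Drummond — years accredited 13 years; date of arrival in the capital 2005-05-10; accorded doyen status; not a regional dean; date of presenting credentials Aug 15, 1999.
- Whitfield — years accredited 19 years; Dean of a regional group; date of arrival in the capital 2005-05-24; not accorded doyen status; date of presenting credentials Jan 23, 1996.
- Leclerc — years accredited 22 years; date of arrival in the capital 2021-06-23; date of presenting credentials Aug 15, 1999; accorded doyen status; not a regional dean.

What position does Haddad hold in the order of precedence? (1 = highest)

2

By date of presenting credentials (earlier first): Kowalski and Haddad (both Jul 18, 1990); then Whitfield (Jan 23, 1996); then Baptiste (Sep 27, 1998); then Drummond and Leclerc (both Aug 15, 1999).
Kowalski and Haddad are each not accorded doyen status, so the next rule applies.
Kowalski and Haddad are each Dean of a regional group, so the next rule applies.
Among Kowalski and Haddad, by years accredited (lower first): Kowalski (5 years) before Haddad (11 years).
Drummond and Leclerc are each accorded doyen status, so the next rule applies.
Drummond and Leclerc are each not a regional dean, so the next rule applies.
Among Drummond and Leclerc, by years accredited (lower first): Drummond (13 years) before Leclerc (22 years).
Order: Kowalski, Haddad, Whitfield, Baptiste, Drummond, Leclerc. So position 2.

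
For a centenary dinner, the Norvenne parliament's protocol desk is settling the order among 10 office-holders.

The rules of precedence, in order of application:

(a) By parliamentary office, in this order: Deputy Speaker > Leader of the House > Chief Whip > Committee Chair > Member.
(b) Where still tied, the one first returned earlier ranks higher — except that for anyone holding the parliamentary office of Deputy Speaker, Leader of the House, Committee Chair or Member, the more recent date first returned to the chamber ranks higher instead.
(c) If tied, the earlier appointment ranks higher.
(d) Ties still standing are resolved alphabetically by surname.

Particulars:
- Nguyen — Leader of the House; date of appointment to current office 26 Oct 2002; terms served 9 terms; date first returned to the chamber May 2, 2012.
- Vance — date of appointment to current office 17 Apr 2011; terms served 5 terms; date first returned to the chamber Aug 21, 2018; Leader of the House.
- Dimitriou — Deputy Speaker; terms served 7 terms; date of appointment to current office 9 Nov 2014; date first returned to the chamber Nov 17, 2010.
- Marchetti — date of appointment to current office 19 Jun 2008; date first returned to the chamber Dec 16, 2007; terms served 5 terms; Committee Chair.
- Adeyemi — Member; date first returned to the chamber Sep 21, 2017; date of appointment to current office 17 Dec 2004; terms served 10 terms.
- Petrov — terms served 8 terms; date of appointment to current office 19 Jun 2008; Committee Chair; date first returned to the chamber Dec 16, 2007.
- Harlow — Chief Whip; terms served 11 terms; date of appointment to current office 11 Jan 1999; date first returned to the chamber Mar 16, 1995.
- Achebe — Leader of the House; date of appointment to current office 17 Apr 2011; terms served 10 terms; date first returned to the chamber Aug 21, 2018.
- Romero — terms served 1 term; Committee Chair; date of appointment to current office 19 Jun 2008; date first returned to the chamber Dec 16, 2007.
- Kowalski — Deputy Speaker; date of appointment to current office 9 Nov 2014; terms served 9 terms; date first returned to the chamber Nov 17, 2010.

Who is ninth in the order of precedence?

By parliamentary office: Dimitriou and Kowalski (Deputy Speaker); then Achebe, Vance and Nguyen (Leader of the House); then Harlow (Chief Whip); then Marchetti, Petrov and Romero (Committee Chair); then Adeyemi (Member).
Dimitriou and Kowalski both have date first returned to the chamber Nov 17, 2010, so the next rule applies.
Dimitriou and Kowalski both have date of appointment to current office 9 Nov 2014, so the next rule applies.
Among Dimitriou and Kowalski, alphabetically by surname: Dimitriou before Kowalski.
Among Achebe, Vance and Nguyen, by date first returned to the chamber (later first) (reversed rule for this group): Achebe and Vance (Aug 21, 2018) before Nguyen (May 2, 2012).
Achebe and Vance both have date of appointment to current office 17 Apr 2011, so the next rule applies.
Among Achebe and Vance, alphabetically by surname: Achebe before Vance.
Marchetti, Petrov and Romero all have date first returned to the chamber Dec 16, 2007, so the next rule applies.
Marchetti, Petrov and Romero all have date of appointment to current office 19 Jun 2008, so the next rule applies.
Among Marchetti, Petrov and Romero, alphabetically by surname: Marchetti before Petrov before Romero.
Order: Dimitriou, Kowalski, Achebe, Vance, Nguyen, Harlow, Marchetti, Petrov, Romero, Adeyemi.

Romero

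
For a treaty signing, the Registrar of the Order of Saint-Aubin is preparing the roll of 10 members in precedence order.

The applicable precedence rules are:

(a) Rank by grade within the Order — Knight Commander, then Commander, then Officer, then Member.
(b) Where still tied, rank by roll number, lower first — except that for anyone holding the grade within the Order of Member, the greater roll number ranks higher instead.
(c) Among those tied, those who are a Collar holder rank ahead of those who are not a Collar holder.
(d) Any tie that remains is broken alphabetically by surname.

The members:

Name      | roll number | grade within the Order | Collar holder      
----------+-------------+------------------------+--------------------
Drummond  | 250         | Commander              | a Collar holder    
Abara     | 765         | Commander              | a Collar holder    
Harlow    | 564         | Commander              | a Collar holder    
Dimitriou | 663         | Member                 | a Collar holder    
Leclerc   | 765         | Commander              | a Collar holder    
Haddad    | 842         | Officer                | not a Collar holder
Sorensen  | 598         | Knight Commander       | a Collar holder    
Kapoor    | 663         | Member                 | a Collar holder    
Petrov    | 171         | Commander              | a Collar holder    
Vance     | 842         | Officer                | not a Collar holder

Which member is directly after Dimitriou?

By grade within the Order: Sorensen (Knight Commander); then Petrov, Drummond, Harlow, Abara and Leclerc (Commander); then Haddad and Vance (Officer); then Dimitriou and Kapoor (Member).
Among Petrov, Drummond, Harlow, Abara and Leclerc, by roll number (lower first): Petrov (171) before Drummond (250) before Harlow (564) before Abara and Leclerc (765).
Abara and Leclerc are each a Collar holder, so the next rule applies.
Among Abara and Leclerc, alphabetically by surname: Abara before Leclerc.
Haddad and Vance both have roll number 842, so the next rule applies.
Haddad and Vance are each not a Collar holder, so the next rule applies.
Among Haddad and Vance, alphabetically by surname: Haddad before Vance.
Dimitriou and Kapoor both have roll number 663, so the next rule applies.
Dimitriou and Kapoor are each a Collar holder, so the next rule applies.
Among Dimitriou and Kapoor, alphabetically by surname: Dimitriou before Kapoor.
Order: Sorensen, Petrov, Drummond, Harlow, Abara, Leclerc, Haddad, Vance, Dimitriou, Kapoor.

Kapoor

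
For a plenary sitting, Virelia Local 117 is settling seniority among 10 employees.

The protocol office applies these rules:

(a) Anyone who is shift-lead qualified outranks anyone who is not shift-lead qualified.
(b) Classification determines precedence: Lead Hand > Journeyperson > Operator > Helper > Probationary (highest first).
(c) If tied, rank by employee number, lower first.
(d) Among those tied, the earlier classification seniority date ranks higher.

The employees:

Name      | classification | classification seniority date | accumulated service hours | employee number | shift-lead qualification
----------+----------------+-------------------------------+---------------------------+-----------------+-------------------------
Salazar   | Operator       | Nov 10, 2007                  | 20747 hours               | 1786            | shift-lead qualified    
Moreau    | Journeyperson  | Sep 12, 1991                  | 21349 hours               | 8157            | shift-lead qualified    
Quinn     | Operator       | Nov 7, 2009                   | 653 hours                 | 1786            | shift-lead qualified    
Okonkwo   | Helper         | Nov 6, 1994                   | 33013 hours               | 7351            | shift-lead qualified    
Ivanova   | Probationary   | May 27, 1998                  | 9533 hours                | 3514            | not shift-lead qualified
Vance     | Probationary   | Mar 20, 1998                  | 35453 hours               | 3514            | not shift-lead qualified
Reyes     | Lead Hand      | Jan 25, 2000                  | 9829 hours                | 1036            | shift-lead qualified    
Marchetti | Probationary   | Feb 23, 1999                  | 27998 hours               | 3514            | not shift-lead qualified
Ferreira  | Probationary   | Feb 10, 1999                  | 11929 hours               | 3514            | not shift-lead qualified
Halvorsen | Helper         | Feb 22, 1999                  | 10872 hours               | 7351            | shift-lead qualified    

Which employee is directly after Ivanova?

By the first rule: Reyes, Moreau, Salazar, Quinn, Okonkwo and Halvorsen (each shift-lead qualified); then Vance, Ivanova, Ferreira and Marchetti (each not shift-lead qualified).
Among Reyes, Moreau, Salazar, Quinn, Okonkwo and Halvorsen, by classification: Reyes (Lead Hand) before Moreau (Journeyperson) before Salazar and Quinn (Operator) before Okonkwo and Halvorsen (Helper).
Salazar and Quinn both have employee number 1786, so the next rule applies.
Among Salazar and Quinn, by classification seniority date (earlier first): Salazar (Nov 10, 2007) before Quinn (Nov 7, 2009).
Okonkwo and Halvorsen both have employee number 7351, so the next rule applies.
Among Okonkwo and Halvorsen, by classification seniority date (earlier first): Okonkwo (Nov 6, 1994) before Halvorsen (Feb 22, 1999).
Vance, Ivanova, Ferreira and Marchetti are each Probationary, so the next rule applies.
Vance, Ivanova, Ferreira and Marchetti all have employee number 3514, so the next rule applies.
Among Vance, Ivanova, Ferreira and Marchetti, by classification seniority date (earlier first): Vance (Mar 20, 1998) before Ivanova (May 27, 1998) before Ferreira (Feb 10, 1999) before Marchetti (Feb 23, 1999).
Order: Reyes, Moreau, Salazar, Quinn, Okonkwo, Halvorsen, Vance, Ivanova, Ferreira, Marchetti.

Ferreira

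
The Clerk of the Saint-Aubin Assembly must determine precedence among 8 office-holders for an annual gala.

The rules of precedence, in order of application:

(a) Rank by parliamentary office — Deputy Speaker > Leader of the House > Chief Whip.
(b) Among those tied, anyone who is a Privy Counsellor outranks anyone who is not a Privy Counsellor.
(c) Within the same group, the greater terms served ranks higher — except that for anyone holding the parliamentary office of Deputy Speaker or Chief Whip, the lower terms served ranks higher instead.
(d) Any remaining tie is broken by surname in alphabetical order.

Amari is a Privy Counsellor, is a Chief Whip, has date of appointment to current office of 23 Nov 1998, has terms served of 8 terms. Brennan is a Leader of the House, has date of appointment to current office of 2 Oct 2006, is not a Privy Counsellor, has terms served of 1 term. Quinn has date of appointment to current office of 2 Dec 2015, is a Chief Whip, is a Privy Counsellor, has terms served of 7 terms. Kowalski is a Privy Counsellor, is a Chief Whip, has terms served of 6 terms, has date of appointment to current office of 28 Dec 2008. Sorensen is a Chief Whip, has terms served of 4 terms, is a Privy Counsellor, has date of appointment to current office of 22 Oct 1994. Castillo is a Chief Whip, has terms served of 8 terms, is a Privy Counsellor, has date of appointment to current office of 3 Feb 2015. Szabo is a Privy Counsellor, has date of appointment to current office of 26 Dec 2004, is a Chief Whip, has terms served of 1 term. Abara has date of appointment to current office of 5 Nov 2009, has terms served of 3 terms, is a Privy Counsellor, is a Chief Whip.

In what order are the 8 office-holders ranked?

By parliamentary office: Brennan (Leader of the House); then Szabo, Abara, Sorensen, Kowalski, Quinn, Amari and Castillo (Chief Whip).
Szabo, Abara, Sorensen, Kowalski, Quinn, Amari and Castillo are each a Privy Counsellor, so the next rule applies.
Among Szabo, Abara, Sorensen, Kowalski, Quinn, Amari and Castillo, by terms served (lower first) (reversed rule for this group): Szabo (1 term) before Abara (3 terms) before Sorensen (4 terms) before Kowalski (6 terms) before Quinn (7 terms) before Amari and Castillo (8 terms).
Among Amari and Castillo, alphabetically by surname: Amari before Castillo.
Full order: Brennan, Szabo, Abara, Sorensen, Kowalski, Quinn, Amari, Castillo.

Brennan, Szabo, Abara, Sorensen, Kowalski, Quinn, Amari, Castillo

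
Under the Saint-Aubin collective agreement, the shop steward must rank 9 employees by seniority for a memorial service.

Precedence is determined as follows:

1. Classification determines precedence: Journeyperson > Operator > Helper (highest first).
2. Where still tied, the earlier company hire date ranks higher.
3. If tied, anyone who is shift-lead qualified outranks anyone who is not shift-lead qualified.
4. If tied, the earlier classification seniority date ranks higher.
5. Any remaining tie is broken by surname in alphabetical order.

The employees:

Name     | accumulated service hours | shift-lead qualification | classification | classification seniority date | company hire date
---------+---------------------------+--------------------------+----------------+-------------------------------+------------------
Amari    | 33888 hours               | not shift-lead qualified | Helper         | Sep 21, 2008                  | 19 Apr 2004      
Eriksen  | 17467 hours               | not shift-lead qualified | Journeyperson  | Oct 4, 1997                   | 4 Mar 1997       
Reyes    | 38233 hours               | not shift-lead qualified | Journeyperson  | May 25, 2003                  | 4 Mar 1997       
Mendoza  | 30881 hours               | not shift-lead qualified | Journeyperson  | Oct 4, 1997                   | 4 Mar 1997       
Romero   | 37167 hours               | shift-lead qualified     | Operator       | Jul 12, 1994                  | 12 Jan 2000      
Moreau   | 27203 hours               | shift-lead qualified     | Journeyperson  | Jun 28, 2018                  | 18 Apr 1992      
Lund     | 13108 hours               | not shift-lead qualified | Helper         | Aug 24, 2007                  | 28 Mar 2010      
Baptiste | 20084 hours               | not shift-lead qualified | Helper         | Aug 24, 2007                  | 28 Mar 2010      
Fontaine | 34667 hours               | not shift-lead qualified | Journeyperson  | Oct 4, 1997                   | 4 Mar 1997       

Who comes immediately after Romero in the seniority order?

Amari

By classification: Moreau, Eriksen, Fontaine, Mendoza and Reyes (Journeyperson); then Romero (Operator); then Amari, Baptiste and Lund (Helper).
Among Moreau, Eriksen, Fontaine, Mendoza and Reyes, by company hire date (earlier first): Moreau (18 Apr 1992) before Eriksen, Fontaine, Mendoza and Reyes (4 Mar 1997).
Eriksen, Fontaine, Mendoza and Reyes are each not shift-lead qualified, so the next rule applies.
Among Eriksen, Fontaine, Mendoza and Reyes, by classification seniority date (earlier first): Eriksen, Fontaine and Mendoza (Oct 4, 1997) before Reyes (May 25, 2003).
Among Eriksen, Fontaine and Mendoza, alphabetically by surname: Eriksen before Fontaine before Mendoza.
Among Amari, Baptiste and Lund, by company hire date (earlier first): Amari (19 Apr 2004) before Baptiste and Lund (28 Mar 2010).
Baptiste and Lund are each not shift-lead qualified, so the next rule applies.
Baptiste and Lund both have classification seniority date Aug 24, 2007, so the next rule applies.
Among Baptiste and Lund, alphabetically by surname: Baptiste before Lund.
Order: Moreau, Eriksen, Fontaine, Mendoza, Reyes, Romero, Amari, Baptiste, Lund.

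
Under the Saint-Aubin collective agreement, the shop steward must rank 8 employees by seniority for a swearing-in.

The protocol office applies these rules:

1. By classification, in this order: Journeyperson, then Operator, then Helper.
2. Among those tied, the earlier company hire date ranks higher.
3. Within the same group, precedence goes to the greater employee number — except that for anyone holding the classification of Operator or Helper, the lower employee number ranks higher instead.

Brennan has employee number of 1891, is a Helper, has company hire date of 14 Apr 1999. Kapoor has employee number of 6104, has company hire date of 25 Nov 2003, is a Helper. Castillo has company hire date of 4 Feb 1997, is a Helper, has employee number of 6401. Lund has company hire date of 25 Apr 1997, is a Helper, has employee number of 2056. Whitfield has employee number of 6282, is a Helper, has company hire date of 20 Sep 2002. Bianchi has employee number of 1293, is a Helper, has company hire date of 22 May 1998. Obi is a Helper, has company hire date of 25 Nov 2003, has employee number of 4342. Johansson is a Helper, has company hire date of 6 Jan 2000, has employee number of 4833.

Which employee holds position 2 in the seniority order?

Lund

By classification: Castillo, Lund, Bianchi, Brennan, Johansson, Whitfield, Obi and Kapoor (Helper).
Among Castillo, Lund, Bianchi, Brennan, Johansson, Whitfield, Obi and Kapoor, by company hire date (earlier first): Castillo (4 Feb 1997) before Lund (25 Apr 1997) before Bianchi (22 May 1998) before Brennan (14 Apr 1999) before Johansson (6 Jan 2000) before Whitfield (20 Sep 2002) before Obi and Kapoor (25 Nov 2003).
Among Obi and Kapoor, by employee number (lower first) (reversed rule for this group): Obi (4342) before Kapoor (6104).
Order: Castillo, Lund, Bianchi, Brennan, Johansson, Whitfield, Obi, Kapoor.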